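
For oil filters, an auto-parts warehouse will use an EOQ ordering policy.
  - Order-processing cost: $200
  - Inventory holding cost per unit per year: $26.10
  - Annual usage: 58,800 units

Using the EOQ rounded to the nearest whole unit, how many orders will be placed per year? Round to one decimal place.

Q* = √(2·D·S / H) = √(2·58,800·200 / 26.1) = √901,149.4 ≈ 949.29 → Q = 949
Orders per year = D/Q = 58,800 / 949 = 61.960

62.0 orders per year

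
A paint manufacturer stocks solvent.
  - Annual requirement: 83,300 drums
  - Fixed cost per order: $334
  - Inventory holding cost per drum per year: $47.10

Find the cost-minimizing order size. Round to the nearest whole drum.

1,087 drums

EOQ = √(2DS/H) = √(2 × 83,300 × 334 / 47.1)
    = √(1,181,409.77) ≈ 1,086.93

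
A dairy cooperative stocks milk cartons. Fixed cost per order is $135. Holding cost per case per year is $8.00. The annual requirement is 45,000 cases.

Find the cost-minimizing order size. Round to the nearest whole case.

1,232 cases

Q* = √(2·D·S / H) = √(2·45,000·135 / 8) = √1,518,750.0 ≈ 1,232.38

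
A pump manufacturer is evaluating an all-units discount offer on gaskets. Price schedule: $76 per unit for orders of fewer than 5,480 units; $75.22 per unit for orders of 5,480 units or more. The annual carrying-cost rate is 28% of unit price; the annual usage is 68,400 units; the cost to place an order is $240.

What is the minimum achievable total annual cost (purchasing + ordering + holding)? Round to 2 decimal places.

$5,205,752.40

H₁ = 28%×$76 = $21.2800;  H₂ = 28%×$75.22 = $21.0616
EOQ₁ = √(2×68,400×240/21.2800) = 1,242.12  (< 5,480, feasible at tier 1)
EOQ₂ = √(2×68,400×240/21.0616) = 1,248.54  (< 5,480 → use Q = 5,480 at tier-2 price)
TC(tier 1 (EOQ₁), Q≈1,242.1) = $5,224,832.27
TC(tier 2, Q≈5,480.0) = $5,205,752.40
Minimum at tier 2: $5,205,752.40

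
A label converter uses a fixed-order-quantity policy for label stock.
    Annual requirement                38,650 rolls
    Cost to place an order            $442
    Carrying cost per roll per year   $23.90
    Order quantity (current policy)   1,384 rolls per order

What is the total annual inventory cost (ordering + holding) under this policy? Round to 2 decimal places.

$28,882.22

Orders/yr = 38,650/1,384 = 27.926; ordering cost = 27.926 × $442 = $12,343.42
Average inventory = 1,384/2 = 692; holding cost = 692 × $23.9 = $16,538.80
Total = $12,343.42 + $16,538.80 = $28,882.22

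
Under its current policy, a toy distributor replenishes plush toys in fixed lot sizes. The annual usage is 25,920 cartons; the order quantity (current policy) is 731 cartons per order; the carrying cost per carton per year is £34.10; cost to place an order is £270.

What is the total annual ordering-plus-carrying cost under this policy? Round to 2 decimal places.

Orders/yr = 25,920/731 = 35.458; ordering cost = 35.458 × £270 = £9,573.73
Average inventory = 731/2 = 365.5; holding cost = 365.5 × £34.1 = £12,463.55
Total = £9,573.73 + £12,463.55 = £22,037.28

£22,037.28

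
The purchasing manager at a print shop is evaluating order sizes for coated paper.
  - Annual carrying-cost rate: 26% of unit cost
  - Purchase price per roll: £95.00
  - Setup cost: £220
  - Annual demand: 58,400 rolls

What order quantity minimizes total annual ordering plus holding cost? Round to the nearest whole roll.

Holding cost per roll per year: H = 26% × £95 = £24.7000
EOQ = √(2DS/H) = √(2 × 58,400 × 220 / 24.7)
    = √(1,040,323.89) ≈ 1,019.96

1,020 rolls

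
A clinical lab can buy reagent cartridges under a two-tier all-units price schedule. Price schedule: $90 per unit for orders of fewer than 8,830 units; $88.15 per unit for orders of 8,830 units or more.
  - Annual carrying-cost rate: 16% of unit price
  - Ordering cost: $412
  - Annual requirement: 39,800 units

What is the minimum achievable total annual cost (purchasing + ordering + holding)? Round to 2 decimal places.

H₁ = 16%×$90 = $14.4000;  H₂ = 16%×$88.15 = $14.1040
EOQ₁ = √(2×39,800×412/14.4000) = 1,509.12  (< 8,830, feasible at tier 1)
EOQ₂ = √(2×39,800×412/14.1040) = 1,524.87  (< 8,830 → use Q = 8,830 at tier-2 price)
TC(tier 1 (EOQ₁), Q≈1,509.1) = $3,603,731.33
TC(tier 2, Q≈8,830.0) = $3,572,496.19
Minimum at tier 2: $3,572,496.19

$3,572,496.19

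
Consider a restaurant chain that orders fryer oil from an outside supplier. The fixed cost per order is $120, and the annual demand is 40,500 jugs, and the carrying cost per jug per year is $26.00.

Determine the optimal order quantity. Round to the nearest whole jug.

2DS/H = 2·40,500·120/26 = 373,846.15
EOQ = √373,846.15 ≈ 611.43

611 jugs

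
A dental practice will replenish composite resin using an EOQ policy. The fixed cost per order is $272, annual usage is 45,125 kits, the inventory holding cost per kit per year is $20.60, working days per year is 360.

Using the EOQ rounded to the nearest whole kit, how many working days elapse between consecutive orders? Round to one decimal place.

8.7 days

Q* = √(2·D·S / H) = √(2·45,125·272 / 20.6) = √1,191,650.5 ≈ 1,091.63 → Q = 1,092 kits
Days between orders = 360 / (D/Q) = 360 / 41.323 ≈ 8.712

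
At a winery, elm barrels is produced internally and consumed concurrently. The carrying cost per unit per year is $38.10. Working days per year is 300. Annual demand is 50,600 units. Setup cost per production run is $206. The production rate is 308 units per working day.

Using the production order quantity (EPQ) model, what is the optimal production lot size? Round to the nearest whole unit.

1,100 units

Daily demand d = 50,600/300 = 168.667; p = 308; 1 − d/p = 0.45238
EPQ = √(2DS / (H(1 − d/p)))
    = √(2 × 50,600 × 206 / (38.1 × 0.45238)) ≈ 1,099.79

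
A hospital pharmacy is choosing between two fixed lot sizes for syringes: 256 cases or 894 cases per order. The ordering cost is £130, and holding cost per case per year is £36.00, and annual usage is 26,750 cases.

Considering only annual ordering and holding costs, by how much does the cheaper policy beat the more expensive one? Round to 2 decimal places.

For each Q, cost = (D/Q)·S + (Q/2)·H.
TC(256) = (26,750/256)×130 + (256/2)×36 = £18,191.98
TC(894) = (26,750/894)×130 + (894/2)×36 = £19,981.82
Lots of 256 are cheaper by £1,789.84.

£1,789.84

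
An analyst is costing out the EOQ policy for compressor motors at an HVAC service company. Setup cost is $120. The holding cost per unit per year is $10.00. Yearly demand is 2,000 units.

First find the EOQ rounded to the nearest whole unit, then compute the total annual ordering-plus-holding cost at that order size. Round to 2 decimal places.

$2,190.89

Q* = √(2·D·S / H) = √(2·2,000·120 / 10) = √48,000.0 ≈ 219.09 → Q = 219 units
Annual ordering cost = (D/Q)·S = (2,000/219) × 120 = $1,095.89
Annual holding cost  = (Q/2)·H = (219/2) × 10 = $1,095.00
Total = $1,095.89 + $1,095.00 = $2,190.89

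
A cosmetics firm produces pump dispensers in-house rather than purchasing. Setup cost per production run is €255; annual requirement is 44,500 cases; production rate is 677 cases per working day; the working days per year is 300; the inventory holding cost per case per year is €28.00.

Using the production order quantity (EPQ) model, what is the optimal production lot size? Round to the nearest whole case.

d = 44,500/300 = 148.3333 cases/day;  effective holding cost H(1 − d/p) = 28·(1 − 148.3333/677) = 21.86509
Q* = √(2DS / H_eff) = √(2·44,500·255 / 21.86509) ≈ 1,018.80

1,019 cases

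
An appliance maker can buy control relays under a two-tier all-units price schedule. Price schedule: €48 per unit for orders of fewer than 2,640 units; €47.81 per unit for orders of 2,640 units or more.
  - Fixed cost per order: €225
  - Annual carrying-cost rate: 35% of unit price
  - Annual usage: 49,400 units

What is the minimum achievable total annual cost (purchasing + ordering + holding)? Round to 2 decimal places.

€2,388,112.45

H₁ = 35%×€48 = €16.8000;  H₂ = 35%×€47.81 = €16.7335
EOQ₁ = √(2×49,400×225/16.8000) = 1,150.31  (< 2,640, feasible at tier 1)
EOQ₂ = √(2×49,400×225/16.7335) = 1,152.59  (< 2,640 → use Q = 2,640 at tier-2 price)
TC(tier 1 (EOQ₁), Q≈1,150.3) = €2,390,525.22
TC(tier 2, Q≈2,640.0) = €2,388,112.45
Minimum at tier 2: €2,388,112.45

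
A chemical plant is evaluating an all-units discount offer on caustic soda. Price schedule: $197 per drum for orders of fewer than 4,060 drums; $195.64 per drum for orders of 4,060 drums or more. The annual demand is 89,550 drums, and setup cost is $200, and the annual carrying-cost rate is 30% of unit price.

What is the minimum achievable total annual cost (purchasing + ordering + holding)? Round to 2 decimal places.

H₁ = 30%×$197 = $59.1000;  H₂ = 30%×$195.64 = $58.6920
EOQ₁ = √(2×89,550×200/59.1000) = 778.52  (< 4,060, feasible at tier 1)
EOQ₂ = √(2×89,550×200/58.6920) = 781.22  (< 4,060 → use Q = 4,060 at tier-2 price)
TC(tier 1 (EOQ₁), Q≈778.5) = $17,687,360.46
TC(tier 2, Q≈4,060.0) = $17,643,118.09
Minimum at tier 2: $17,643,118.09

$17,643,118.09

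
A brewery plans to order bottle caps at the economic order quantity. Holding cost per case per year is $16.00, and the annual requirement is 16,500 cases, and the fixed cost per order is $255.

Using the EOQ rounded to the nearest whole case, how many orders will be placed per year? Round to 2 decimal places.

22.76 orders per year

Optimal lot size Q* = (2 × 16,500 × $255 / $16)^½ ≈ 725.22 → Q = 725
N = D/Q = 16,500/725 ≈ 22.759 orders/yr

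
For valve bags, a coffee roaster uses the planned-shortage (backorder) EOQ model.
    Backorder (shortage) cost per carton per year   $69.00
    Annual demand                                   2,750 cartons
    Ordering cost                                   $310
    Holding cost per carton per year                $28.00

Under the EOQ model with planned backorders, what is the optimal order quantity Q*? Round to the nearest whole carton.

Basic EOQ = √(2·2,750·310/28) = 246.765
Backorder adjustment √((H+b)/b) = √((28+69)/69) = 1.1857
Q* = 246.765 × 1.1857 ≈ 292.58

293 cartons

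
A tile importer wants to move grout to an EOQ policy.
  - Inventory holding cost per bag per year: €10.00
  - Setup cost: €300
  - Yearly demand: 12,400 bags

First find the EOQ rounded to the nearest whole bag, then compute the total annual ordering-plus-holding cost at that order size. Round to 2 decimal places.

EOQ = √(2DS/H) = √(2 × 12,400 × 300 / 10)
    = √(744,000.00) ≈ 862.55 → Q = 863 bags
Annual ordering cost = (D/Q)·S = (12,400/863) × 300 = €4,310.54
Annual holding cost  = (Q/2)·H = (863/2) × 10 = €4,315.00
Total = €4,310.54 + €4,315.00 = €8,625.54

€8,625.54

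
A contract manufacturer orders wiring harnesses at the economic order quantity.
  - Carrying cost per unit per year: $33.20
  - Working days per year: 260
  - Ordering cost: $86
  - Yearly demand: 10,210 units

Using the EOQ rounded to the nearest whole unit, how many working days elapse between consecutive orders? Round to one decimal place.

EOQ = √(2DS/H) = √(2 × 10,210 × 86 / 33.2)
    = √(52,895.18) ≈ 229.99 → Q = 230 units
Cycle time = (working days × Q)/D = (260 × 230) / 10,210 = 5.857 days

5.9 days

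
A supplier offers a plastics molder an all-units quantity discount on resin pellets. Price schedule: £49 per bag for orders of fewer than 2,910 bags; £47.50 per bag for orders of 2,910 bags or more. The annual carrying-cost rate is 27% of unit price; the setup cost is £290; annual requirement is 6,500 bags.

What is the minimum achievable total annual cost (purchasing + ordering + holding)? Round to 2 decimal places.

£325,562.37

H₁ = 27%×£49 = £13.2300;  H₂ = 27%×£47.50 = £12.8250
EOQ₁ = √(2×6,500×290/13.2300) = 533.81  (< 2,910, feasible at tier 1)
EOQ₂ = √(2×6,500×290/12.8250) = 542.18  (< 2,910 → use Q = 2,910 at tier-2 price)
TC(tier 1 (EOQ₁), Q≈533.8) = £325,562.37
TC(tier 2, Q≈2,910.0) = £328,058.14
Minimum at tier 1 (EOQ₁): £325,562.37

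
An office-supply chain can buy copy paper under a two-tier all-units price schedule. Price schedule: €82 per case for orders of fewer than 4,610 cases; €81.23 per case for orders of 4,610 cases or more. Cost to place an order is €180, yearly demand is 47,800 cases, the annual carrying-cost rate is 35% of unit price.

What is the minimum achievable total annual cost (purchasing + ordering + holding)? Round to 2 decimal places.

H₁ = 35%×€82 = €28.7000;  H₂ = 35%×€81.23 = €28.4305
EOQ₁ = √(2×47,800×180/28.7000) = 774.33  (< 4,610, feasible at tier 1)
EOQ₂ = √(2×47,800×180/28.4305) = 777.99  (< 4,610 → use Q = 4,610 at tier-2 price)
TC(tier 1 (EOQ₁), Q≈774.3) = €3,941,823.18
TC(tier 2, Q≈4,610.0) = €3,950,192.68
Minimum at tier 1 (EOQ₁): €3,941,823.18

€3,941,823.18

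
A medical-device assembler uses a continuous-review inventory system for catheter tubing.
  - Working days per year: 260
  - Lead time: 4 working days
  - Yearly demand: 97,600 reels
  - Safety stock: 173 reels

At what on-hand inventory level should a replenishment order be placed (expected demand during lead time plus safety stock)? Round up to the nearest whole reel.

1,675 reels

Daily demand d = 97,600 / 260 = 375.385 reels/day
Demand during lead time = 375.385 × 4 = 1,501.54
Reorder point = 1,501.54 + 173 = 1,674.54 → round up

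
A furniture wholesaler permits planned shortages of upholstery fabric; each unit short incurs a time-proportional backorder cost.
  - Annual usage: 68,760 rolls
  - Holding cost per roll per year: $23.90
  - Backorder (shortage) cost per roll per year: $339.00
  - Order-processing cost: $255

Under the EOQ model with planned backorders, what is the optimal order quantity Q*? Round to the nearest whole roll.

Q* = √(2DS/H) · √((H + b)/b)
   = √(2 × 68,760 × 255 / 23.9) · √((23.9 + 339) / 339)
   = 1,211.307 × 1.0347 ≈ 1,253.28

1,253 rolls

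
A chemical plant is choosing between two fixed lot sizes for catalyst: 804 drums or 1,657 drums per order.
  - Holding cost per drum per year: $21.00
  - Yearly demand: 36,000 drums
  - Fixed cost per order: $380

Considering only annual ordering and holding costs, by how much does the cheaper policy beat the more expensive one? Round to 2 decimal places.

$197.46

Annual cost at Q: ordering D·S/Q plus holding Q·H/2.
TC(804) = (36,000/804)×380 + (804/2)×21 = $25,456.93
TC(1,657) = (36,000/1,657)×380 + (1,657/2)×21 = $25,654.38
Cheaper: Q = 804.  Difference = $197.46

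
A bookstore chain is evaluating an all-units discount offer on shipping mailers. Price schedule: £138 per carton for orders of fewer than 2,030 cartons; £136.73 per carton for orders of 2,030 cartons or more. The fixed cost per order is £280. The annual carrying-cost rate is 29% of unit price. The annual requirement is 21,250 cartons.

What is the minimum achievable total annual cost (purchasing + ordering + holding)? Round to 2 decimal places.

£2,948,690.01

H₁ = 29%×£138 = £40.0200;  H₂ = 29%×£136.73 = £39.6517
EOQ₁ = √(2×21,250×280/40.0200) = 545.30  (< 2,030, feasible at tier 1)
EOQ₂ = √(2×21,250×280/39.6517) = 547.83  (< 2,030 → use Q = 2,030 at tier-2 price)
TC(tier 1 (EOQ₁), Q≈545.3) = £2,954,322.88
TC(tier 2, Q≈2,030.0) = £2,948,690.01
Minimum at tier 2: £2,948,690.01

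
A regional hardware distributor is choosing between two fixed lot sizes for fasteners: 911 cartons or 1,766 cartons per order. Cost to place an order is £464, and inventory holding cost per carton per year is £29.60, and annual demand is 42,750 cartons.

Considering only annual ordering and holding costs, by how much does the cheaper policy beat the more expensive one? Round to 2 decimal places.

£2,112.29

For each Q, cost = (D/Q)·S + (Q/2)·H.
TC(911) = (42,750/911)×464 + (911/2)×29.6 = £35,256.67
TC(1,766) = (42,750/1,766)×464 + (1,766/2)×29.6 = £37,368.96
Lots of 911 are cheaper by £2,112.29.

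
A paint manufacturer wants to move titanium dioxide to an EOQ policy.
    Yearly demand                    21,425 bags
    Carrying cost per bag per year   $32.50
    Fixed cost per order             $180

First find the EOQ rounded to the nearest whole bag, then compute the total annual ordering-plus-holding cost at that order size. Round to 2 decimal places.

$15,832.64

2DS/H = 2·21,425·180/32.5 = 237,323.08
EOQ = √237,323.08 ≈ 487.16 → Q = 487 bags
Ordering: D/Q × S = 21,425/487 × $180 = $7,918.89
Holding:  Q/2 × H = 487/2 × $32.5 = $7,913.75
Total = $7,918.89 + $7,913.75 = $15,832.64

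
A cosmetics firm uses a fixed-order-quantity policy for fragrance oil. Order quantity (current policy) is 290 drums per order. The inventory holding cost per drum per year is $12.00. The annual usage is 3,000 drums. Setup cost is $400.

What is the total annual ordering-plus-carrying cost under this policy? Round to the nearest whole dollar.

Orders/yr = 3,000/290 = 10.345; ordering cost = 10.345 × $400 = $4,137.93
Average inventory = 290/2 = 145; holding cost = 145 × $12 = $1,740.00
Total = $4,137.93 + $1,740.00 = $5,877.93

$5,878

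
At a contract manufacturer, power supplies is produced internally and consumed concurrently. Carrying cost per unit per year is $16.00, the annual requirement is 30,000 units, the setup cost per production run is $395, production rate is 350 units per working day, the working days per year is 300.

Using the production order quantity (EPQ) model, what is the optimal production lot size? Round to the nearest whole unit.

d = 30,000/300 = 100.0000 units/day;  effective holding cost H(1 − d/p) = 16·(1 − 100.0000/350) = 11.42857
Q* = √(2DS / H_eff) = √(2·30,000·395 / 11.42857) ≈ 1,440.05

1,440 units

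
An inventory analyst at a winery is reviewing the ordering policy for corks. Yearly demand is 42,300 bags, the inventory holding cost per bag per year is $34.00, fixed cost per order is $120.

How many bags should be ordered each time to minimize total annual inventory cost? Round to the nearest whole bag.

546 bags

Optimal lot size Q* = (2 × 42,300 × $120 / $34)^½ ≈ 546.43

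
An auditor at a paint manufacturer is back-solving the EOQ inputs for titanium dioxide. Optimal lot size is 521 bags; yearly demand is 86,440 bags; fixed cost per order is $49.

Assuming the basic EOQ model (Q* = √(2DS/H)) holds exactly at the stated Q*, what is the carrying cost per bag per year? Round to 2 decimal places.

$31.21

Since Q* = (2DS/H)^½, squaring gives Q*²·H = 2DS.
H = 2DS / Q² = 2 × 86,440 × 49 / 521² = 31.2080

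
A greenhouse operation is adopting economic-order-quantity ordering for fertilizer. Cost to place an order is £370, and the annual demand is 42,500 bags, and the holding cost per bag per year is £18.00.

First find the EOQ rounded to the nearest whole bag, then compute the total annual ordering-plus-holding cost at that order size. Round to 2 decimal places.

Q* = √(2·D·S / H) = √(2·42,500·370 / 18) = √1,747,222.2 ≈ 1,321.83 → Q = 1,322 bags
Ordering: D/Q × S = 42,500/1,322 × £370 = £11,894.86
Holding:  Q/2 × H = 1,322/2 × £18 = £11,898.00
Total = £11,894.86 + £11,898.00 = £23,792.86

£23,792.86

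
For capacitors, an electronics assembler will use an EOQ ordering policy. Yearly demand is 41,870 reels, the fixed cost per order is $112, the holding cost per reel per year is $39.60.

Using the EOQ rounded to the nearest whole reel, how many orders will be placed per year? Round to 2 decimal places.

85.98 orders per year

2DS/H = 2·41,870·112/39.6 = 236,840.40
EOQ = √236,840.40 ≈ 486.66 → Q = 487
N = D/Q = 41,870/487 ≈ 85.975 orders/yr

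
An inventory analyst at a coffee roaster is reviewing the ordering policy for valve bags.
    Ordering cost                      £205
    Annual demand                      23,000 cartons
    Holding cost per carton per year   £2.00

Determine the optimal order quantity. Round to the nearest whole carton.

2,171 cartons

EOQ = √(2DS/H) = √(2 × 23,000 × 205 / 2)
    = √(4,715,000.00) ≈ 2,171.41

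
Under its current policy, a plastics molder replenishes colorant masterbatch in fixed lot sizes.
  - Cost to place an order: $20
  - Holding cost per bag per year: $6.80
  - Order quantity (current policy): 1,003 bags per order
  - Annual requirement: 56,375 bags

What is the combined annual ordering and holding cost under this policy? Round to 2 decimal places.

Ordering: D/Q × S = 56,375/1,003 × $20 = $1,124.13
Holding:  Q/2 × H = 1,003/2 × $6.8 = $3,410.20
Total = $1,124.13 + $3,410.20 = $4,534.33

$4,534.33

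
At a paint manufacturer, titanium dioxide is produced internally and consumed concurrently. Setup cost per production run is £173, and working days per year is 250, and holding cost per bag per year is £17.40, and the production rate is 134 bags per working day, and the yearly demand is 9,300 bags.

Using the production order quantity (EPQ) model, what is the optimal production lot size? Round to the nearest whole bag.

Daily demand d = 9,300/250 = 37.200; p = 134; 1 − d/p = 0.72239
EPQ = √(2DS / (H(1 − d/p)))
    = √(2 × 9,300 × 173 / (17.4 × 0.72239)) ≈ 505.96

506 bags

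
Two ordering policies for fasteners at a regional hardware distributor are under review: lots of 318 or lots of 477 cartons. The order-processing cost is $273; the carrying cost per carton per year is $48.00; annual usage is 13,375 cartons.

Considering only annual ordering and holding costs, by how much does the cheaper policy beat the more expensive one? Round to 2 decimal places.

For each Q, cost = (D/Q)·S + (Q/2)·H.
TC(318) = (13,375/318)×273 + (318/2)×48 = $19,114.31
TC(477) = (13,375/477)×273 + (477/2)×48 = $19,102.87
|ΔTC| = |$19,114.31 − $19,102.87| = $11.44

$11.44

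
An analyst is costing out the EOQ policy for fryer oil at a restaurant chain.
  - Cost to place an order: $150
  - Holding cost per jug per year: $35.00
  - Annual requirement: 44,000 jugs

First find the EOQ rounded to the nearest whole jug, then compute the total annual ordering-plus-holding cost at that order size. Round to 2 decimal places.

2DS/H = 2·44,000·150/35 = 377,142.86
EOQ = √377,142.86 ≈ 614.12 → Q = 614 jugs
Ordering: D/Q × S = 44,000/614 × $150 = $10,749.19
Holding:  Q/2 × H = 614/2 × $35 = $10,745.00
Total = $10,749.19 + $10,745.00 = $21,494.19

$21,494.19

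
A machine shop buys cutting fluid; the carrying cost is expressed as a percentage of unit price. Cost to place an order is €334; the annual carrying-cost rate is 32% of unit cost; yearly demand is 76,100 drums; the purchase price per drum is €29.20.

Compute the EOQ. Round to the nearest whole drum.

2,332 drums

Carrying cost H = €29.2 × 32% = €9.3440/drum/yr
EOQ = √(2DS/H) = √(2 × 76,100 × 334 / 9.344)
    = √(5,440,368.15) ≈ 2,332.46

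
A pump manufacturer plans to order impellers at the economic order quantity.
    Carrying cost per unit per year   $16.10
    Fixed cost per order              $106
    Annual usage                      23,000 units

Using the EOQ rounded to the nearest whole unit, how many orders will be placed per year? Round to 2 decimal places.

2DS/H = 2·23,000·106/16.1 = 302,857.14
EOQ = √302,857.14 ≈ 550.32 → Q = 550
N = D/Q = 23,000/550 ≈ 41.818 orders/yr

41.82 orders per year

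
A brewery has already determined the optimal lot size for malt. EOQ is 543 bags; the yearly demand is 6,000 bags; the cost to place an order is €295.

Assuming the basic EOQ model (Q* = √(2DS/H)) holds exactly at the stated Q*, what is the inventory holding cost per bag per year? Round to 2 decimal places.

€12.01

From Q* = √(2DS/H) ⇒ Q*² = 2DS/H.
H = 2DS / Q² = 2 × 6,000 × 295 / 543² = 12.0061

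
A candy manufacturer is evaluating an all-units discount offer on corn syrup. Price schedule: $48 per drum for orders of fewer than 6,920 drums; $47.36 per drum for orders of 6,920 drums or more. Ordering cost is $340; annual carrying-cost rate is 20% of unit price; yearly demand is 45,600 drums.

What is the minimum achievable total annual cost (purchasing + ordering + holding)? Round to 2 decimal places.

$2,194,629.58

H₁ = 20%×$48 = $9.6000;  H₂ = 20%×$47.36 = $9.4720
EOQ₁ = √(2×45,600×340/9.6000) = 1,797.22  (< 6,920, feasible at tier 1)
EOQ₂ = √(2×45,600×340/9.4720) = 1,809.32  (< 6,920 → use Q = 6,920 at tier-2 price)
TC(tier 1 (EOQ₁), Q≈1,797.2) = $2,206,053.31
TC(tier 2, Q≈6,920.0) = $2,194,629.58
Minimum at tier 2: $2,194,629.58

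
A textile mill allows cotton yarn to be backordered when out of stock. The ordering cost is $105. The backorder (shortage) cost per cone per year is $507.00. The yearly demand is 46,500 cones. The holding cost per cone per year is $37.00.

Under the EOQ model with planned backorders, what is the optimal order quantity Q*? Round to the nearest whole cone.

532 cones

Basic EOQ = √(2·46,500·105/37) = 513.730
Backorder adjustment √((H+b)/b) = √((37+507)/507) = 1.0358
Q* = 513.730 × 1.0358 ≈ 532.15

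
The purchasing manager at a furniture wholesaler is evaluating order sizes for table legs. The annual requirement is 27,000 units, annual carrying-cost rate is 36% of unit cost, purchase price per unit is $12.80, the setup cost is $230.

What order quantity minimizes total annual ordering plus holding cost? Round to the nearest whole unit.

1,642 units

H = i·C = 0.36 × $12.8 = $4.6080 per unit-year
EOQ = √(2DS/H) = √(2 × 27,000 × 230 / 4.608)
    = √(2,695,312.50) ≈ 1,641.74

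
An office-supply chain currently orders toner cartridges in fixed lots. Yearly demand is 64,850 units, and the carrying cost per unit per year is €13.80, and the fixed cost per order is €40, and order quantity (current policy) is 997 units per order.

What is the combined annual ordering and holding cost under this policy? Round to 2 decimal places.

Orders/yr = 64,850/997 = 65.045; ordering cost = 65.045 × €40 = €2,601.81
Average inventory = 997/2 = 498.5; holding cost = 498.5 × €13.8 = €6,879.30
Total = €2,601.81 + €6,879.30 = €9,481.11

€9,481.11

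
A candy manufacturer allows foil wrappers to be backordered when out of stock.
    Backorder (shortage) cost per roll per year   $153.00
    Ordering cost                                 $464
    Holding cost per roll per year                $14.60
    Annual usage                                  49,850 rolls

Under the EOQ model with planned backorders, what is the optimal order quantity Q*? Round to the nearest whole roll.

1,863 rolls

Basic EOQ = √(2·49,850·464/14.6) = 1,780.042
Backorder adjustment √((H+b)/b) = √((14.6+153)/153) = 1.0466
Q* = 1,780.042 × 1.0466 ≈ 1,863.04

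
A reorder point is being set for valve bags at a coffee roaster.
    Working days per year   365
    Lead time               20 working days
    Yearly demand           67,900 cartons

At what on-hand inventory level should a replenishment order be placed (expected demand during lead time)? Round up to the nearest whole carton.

3,721 cartons

Daily demand d = 67,900 / 365 = 186.027 cartons/day
Demand during lead time = 186.027 × 20 = 3,720.55
Reorder point = 3,720.55 → round up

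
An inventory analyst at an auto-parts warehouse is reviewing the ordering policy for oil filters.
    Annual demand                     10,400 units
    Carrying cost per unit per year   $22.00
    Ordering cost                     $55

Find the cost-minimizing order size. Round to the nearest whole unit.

228 units

Optimal lot size Q* = (2 × 10,400 × $55 / $22)^½ ≈ 228.04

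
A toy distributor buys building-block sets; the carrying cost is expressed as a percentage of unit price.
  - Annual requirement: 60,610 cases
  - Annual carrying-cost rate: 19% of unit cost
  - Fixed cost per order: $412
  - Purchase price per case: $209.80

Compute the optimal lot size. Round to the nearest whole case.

Holding cost per case per year: H = 19% × $209.8 = $39.8620
Optimal lot size Q* = (2 × 60,610 × $412 / $39.862)^½ ≈ 1,119.33

1,119 cases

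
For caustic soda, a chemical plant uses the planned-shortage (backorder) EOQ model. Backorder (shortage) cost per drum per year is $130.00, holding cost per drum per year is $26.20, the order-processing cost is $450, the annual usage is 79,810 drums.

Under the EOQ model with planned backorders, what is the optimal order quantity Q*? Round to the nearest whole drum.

Q* = √(2DS/H) · √((H + b)/b)
   = √(2 × 79,810 × 450 / 26.2) · √((26.2 + 130) / 130)
   = 1,655.767 × 1.0961 ≈ 1,814.96

1,815 drums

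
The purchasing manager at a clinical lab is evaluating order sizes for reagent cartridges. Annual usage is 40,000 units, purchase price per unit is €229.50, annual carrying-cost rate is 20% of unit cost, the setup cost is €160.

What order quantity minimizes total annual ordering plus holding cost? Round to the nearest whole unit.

Carrying cost H = €229.5 × 20% = €45.9000/unit/yr
2DS/H = 2·40,000·160/45.9 = 278,867.10
EOQ = √278,867.10 ≈ 528.08

528 units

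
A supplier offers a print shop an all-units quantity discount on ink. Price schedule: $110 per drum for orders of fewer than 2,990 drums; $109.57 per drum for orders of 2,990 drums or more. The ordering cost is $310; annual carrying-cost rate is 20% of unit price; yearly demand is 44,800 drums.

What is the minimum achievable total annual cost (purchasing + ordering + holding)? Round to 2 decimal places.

H₁ = 20%×$110 = $22.0000;  H₂ = 20%×$109.57 = $21.9140
EOQ₁ = √(2×44,800×310/22.0000) = 1,123.63  (< 2,990, feasible at tier 1)
EOQ₂ = √(2×44,800×310/21.9140) = 1,125.83  (< 2,990 → use Q = 2,990 at tier-2 price)
TC(tier 1 (EOQ₁), Q≈1,123.6) = $4,952,719.87
TC(tier 2, Q≈2,990.0) = $4,946,142.25
Minimum at tier 2: $4,946,142.25

$4,946,142.25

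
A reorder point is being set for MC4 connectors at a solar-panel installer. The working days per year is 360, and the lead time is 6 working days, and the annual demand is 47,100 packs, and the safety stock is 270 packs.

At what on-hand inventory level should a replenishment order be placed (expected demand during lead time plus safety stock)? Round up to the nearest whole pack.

1,055 packs

Daily demand d = 47,100 / 360 = 130.833 packs/day
Demand during lead time = 130.833 × 6 = 785.00
Reorder point = 785.00 + 270 = 1,055.00 → round up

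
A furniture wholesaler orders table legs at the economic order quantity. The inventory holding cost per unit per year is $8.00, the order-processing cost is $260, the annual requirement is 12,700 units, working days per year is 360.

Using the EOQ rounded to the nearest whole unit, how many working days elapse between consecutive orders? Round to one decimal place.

Q* = √(2·D·S / H) = √(2·12,700·260 / 8) = √825,500.0 ≈ 908.57 → Q = 909 units
Days between orders = 360 / (D/Q) = 360 / 13.971 ≈ 25.767

25.8 days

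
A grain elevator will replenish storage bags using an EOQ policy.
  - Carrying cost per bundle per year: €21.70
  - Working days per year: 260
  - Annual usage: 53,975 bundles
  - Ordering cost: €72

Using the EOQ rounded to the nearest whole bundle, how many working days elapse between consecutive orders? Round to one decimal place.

Q* = √(2·D·S / H) = √(2·53,975·72 / 21.7) = √358,175.1 ≈ 598.48 → Q = 598 bundles
Days between orders = 260 / (D/Q) = 260 / 90.259 ≈ 2.881

2.9 days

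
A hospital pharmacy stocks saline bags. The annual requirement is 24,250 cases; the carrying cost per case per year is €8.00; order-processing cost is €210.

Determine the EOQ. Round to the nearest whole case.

1,128 cases

Q* = √(2·D·S / H) = √(2·24,250·210 / 8) = √1,273,125.0 ≈ 1,128.33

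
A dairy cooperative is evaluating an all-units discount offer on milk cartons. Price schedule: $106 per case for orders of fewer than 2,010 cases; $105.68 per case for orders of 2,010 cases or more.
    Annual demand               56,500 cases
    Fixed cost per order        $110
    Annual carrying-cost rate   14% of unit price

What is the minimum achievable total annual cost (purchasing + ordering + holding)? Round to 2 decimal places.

$5,988,881.22

H₁ = 14%×$106 = $14.8400;  H₂ = 14%×$105.68 = $14.7952
EOQ₁ = √(2×56,500×110/14.8400) = 915.21  (< 2,010, feasible at tier 1)
EOQ₂ = √(2×56,500×110/14.7952) = 916.59  (< 2,010 → use Q = 2,010 at tier-2 price)
TC(tier 1 (EOQ₁), Q≈915.2) = $6,002,581.65
TC(tier 2, Q≈2,010.0) = $5,988,881.22
Minimum at tier 2: $5,988,881.22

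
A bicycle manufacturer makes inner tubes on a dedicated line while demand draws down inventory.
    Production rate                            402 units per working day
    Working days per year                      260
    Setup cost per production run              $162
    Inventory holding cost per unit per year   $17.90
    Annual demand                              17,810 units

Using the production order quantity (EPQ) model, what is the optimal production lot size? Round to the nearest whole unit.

623 units

Daily demand d = 17,810/260 = 68.500; p = 402; 1 − d/p = 0.82960
EPQ = √(2DS / (H(1 − d/p)))
    = √(2 × 17,810 × 162 / (17.9 × 0.82960)) ≈ 623.37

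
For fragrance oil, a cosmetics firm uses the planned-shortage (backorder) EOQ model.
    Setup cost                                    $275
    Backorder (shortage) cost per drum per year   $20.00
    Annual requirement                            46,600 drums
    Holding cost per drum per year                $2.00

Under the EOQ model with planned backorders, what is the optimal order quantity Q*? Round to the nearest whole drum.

Basic EOQ = √(2·46,600·275/2) = 3,579.804
Backorder adjustment √((H+b)/b) = √((2+20)/20) = 1.0488
Q* = 3,579.804 × 1.0488 ≈ 3,754.53

3,755 drums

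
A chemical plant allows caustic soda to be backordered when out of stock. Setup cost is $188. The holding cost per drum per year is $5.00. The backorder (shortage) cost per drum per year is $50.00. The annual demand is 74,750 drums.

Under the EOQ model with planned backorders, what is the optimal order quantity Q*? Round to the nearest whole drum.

Basic EOQ = √(2·74,750·188/5) = 2,370.907
Backorder adjustment √((H+b)/b) = √((5+50)/50) = 1.0488
Q* = 2,370.907 × 1.0488 ≈ 2,486.63

2,487 drums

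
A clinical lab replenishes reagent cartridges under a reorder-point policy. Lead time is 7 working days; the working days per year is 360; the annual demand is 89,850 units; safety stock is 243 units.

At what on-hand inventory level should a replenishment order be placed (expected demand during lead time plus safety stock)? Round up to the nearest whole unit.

Daily demand d = 89,850 / 360 = 249.583 units/day
Demand during lead time = 249.583 × 7 = 1,747.08
Reorder point = 1,747.08 + 243 = 1,990.08 → round up

1,991 units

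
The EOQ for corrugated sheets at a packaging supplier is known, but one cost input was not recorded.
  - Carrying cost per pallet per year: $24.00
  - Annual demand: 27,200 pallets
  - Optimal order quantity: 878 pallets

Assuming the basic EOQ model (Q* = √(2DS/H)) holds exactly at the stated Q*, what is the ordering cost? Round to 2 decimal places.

$340.10

Since Q* = (2DS/H)^½, squaring gives Q*²·H = 2DS.
S = Q²H / (2D) = 878² × 24 / (2 × 27,200) = 340.0959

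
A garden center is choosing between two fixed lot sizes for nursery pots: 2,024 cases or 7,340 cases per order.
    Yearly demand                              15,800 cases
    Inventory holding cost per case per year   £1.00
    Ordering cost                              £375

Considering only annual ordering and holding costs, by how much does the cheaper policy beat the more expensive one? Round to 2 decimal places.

For each Q, cost = (D/Q)·S + (Q/2)·H.
TC(2,024) = (15,800/2,024)×375 + (2,024/2)×1 = £3,939.37
TC(7,340) = (15,800/7,340)×375 + (7,340/2)×1 = £4,477.22
|ΔTC| = |£3,939.37 − £4,477.22| = £537.85

£537.85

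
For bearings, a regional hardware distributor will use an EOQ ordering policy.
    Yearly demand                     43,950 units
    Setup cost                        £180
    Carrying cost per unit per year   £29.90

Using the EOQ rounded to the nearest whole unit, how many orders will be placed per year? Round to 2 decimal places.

60.45 orders per year

Optimal lot size Q* = (2 × 43,950 × £180 / £29.9)^½ ≈ 727.44 → Q = 727
N = D/Q = 43,950/727 ≈ 60.454 orders/yr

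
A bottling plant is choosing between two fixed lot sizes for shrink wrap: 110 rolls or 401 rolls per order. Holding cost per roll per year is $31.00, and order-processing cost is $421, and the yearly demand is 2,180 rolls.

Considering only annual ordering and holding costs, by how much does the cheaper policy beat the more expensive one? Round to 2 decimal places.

TC(Q) = (D/Q)S + (Q/2)H
TC(110) = (2,180/110)×421 + (110/2)×31 = $10,048.45
TC(401) = (2,180/401)×421 + (401/2)×31 = $8,504.23
Cheaper: Q = 401.  Difference = $1,544.23

$1,544.23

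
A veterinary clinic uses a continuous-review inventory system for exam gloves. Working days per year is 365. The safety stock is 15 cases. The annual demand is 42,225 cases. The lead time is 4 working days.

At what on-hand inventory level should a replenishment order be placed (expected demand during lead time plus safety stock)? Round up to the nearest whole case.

Daily demand d = 42,225 / 365 = 115.685 cases/day
Demand during lead time = 115.685 × 4 = 462.74
Reorder point = 462.74 + 15 = 477.74 → round up

478 cases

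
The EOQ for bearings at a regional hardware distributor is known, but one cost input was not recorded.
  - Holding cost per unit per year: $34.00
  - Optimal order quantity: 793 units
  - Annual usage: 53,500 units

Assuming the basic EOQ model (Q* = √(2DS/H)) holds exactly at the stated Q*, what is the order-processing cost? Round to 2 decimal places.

$199.82

From Q* = √(2DS/H) ⇒ Q*² = 2DS/H.
S = Q²H / (2D) = 793² × 34 / (2 × 53,500) = 199.8212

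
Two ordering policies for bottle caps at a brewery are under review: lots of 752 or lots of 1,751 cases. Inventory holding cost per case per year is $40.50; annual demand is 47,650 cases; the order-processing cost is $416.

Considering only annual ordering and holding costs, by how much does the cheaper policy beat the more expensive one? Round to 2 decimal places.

For each Q, cost = (D/Q)·S + (Q/2)·H.
TC(752) = (47,650/752)×416 + (752/2)×40.5 = $41,587.57
TC(1,751) = (47,650/1,751)×416 + (1,751/2)×40.5 = $46,778.37
Lots of 752 are cheaper by $5,190.79.

$5,190.79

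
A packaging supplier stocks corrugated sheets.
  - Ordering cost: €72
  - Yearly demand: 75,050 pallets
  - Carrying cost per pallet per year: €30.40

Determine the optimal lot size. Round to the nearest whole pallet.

596 pallets

2DS/H = 2·75,050·72/30.4 = 355,500.00
EOQ = √355,500.00 ≈ 596.24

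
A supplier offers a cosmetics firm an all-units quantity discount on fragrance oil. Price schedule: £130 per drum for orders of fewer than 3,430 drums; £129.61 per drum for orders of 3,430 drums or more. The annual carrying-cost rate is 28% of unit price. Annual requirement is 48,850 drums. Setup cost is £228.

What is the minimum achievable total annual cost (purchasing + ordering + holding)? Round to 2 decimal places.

H₁ = 28%×£130 = £36.4000;  H₂ = 28%×£129.61 = £36.2908
EOQ₁ = √(2×48,850×228/36.4000) = 782.28  (< 3,430, feasible at tier 1)
EOQ₂ = √(2×48,850×228/36.2908) = 783.46  (< 3,430 → use Q = 3,430 at tier-2 price)
TC(tier 1 (EOQ₁), Q≈782.3) = £6,378,975.11
TC(tier 2, Q≈3,430.0) = £6,396,934.39
Minimum at tier 1 (EOQ₁): £6,378,975.11

£6,378,975.11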